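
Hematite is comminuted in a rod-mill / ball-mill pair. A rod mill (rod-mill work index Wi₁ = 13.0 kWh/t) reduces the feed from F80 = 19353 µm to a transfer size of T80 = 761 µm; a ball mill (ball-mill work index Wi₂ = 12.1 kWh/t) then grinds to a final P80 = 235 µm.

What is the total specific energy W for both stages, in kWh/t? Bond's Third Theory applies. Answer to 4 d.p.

W = 10 Wi (1/√P80 − 1/√F80)  [Bond]
Stage 1 (19353→761 µm, Wi₁=13.0): W₁ = 10·13.0·(0.036250 − 0.007188) = 3.7780 kWh/t
Stage 2 (761→235 µm, Wi₂=12.1): W₂ = 10·12.1·(0.065233 − 0.036250) = 3.5069 kWh/t
W = W₁ + W₂ = 3.7780 + 3.5069 = 7.2849 kWh/t

W = 7.2849 kWh/t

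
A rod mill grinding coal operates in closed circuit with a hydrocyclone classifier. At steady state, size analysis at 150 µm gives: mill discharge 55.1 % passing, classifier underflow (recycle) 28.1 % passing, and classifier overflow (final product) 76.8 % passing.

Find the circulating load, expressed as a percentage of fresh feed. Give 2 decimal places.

Balance %-passing 150 µm (r = R/F):
(1+r)·d = r·u + o ⇒ r = (o−d)/(d−u)
r = (76.8 − 55.1)/(55.1 − 28.1) = 21.7/27.0 = 0.8037
CL = 100·r = 80.37 %

CL = 80.37 %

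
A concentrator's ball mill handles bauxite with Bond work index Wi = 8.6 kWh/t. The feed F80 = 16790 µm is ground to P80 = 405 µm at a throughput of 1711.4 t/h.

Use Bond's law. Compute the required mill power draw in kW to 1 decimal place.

P = 6177.6 kW

W = 10 Wi / √P80 − 10 Wi / √F80
W = 10·8.6·(1/√405 − 1/√16790) = 10·8.6·(0.041973) = 3.6097 kWh/t
Power = W × throughput = 3.6097 kWh/t × 1711.4 t/h = 6177.6 kW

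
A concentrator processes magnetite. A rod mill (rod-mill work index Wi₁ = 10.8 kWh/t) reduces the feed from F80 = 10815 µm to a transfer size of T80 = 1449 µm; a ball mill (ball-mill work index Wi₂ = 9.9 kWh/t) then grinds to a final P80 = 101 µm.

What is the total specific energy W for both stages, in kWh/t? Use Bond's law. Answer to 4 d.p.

W = 9.0488 kWh/t

W = 10 Wi (P80^-0.5 − F80^-0.5)
Stage 1 (10815→1449 µm, Wi₁=10.8): W₁ = 10·10.8·(0.026270 − 0.009616) = 1.7987 kWh/t
Stage 2 (1449→101 µm, Wi₂=9.9): W₂ = 10·9.9·(0.099504 − 0.026270) = 7.2501 kWh/t
W = W₁ + W₂ = 1.7987 + 7.2501 = 9.0488 kWh/t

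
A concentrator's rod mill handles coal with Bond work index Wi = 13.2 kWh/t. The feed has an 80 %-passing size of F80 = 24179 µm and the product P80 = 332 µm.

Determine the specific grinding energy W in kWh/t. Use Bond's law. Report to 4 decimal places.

W = 10 Wi (P80^-0.5 − F80^-0.5)
1/√332 = 0.054882;  1/√24179 = 0.006431
W = 10·13.2·(0.054882 − 0.006431) = 6.3955 kWh/t

W = 6.3955 kWh/t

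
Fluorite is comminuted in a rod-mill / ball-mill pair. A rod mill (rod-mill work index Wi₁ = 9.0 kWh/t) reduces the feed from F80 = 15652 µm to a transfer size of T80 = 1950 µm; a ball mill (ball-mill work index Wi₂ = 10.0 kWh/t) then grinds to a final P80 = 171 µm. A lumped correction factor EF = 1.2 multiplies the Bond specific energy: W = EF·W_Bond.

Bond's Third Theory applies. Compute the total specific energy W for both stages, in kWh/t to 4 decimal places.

W = 10·Wi·[P80^(−½) − F80^(−½)]
Stage 1 (15652→1950 µm, Wi₁=9.0): W₁ = 10·9.0·(0.022646 − 0.007993) = 1.3187 kWh/t
Stage 2 (1950→171 µm, Wi₂=10.0): W₂ = 10·10.0·(0.076472 − 0.022646) = 5.3826 kWh/t
W = W₁ + W₂ = 1.3187 + 5.3826 = 6.7014 kWh/t
With EF = 1.2: W = 6.7014·1.2 = 8.0416 kWh/t

W = 8.0416 kWh/t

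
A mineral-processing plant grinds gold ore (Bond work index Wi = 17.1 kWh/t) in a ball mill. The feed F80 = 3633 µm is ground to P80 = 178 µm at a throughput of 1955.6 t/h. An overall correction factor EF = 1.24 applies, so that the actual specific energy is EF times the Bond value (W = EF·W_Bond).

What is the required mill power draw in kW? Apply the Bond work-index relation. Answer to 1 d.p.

P = 24200.9 kW

Bond:  W = 10 Wi (1/√P − 1/√F)
W = 10·17.1·(1/√178 − 1/√3633) = 10·17.1·(0.058362) = 9.9800 kWh/t
Corrected W = EF·W_Bond = 1.24·9.9800 = 12.3752 kWh/t
Power = W × throughput = 12.3752 kWh/t × 1955.6 t/h = 24200.9 kW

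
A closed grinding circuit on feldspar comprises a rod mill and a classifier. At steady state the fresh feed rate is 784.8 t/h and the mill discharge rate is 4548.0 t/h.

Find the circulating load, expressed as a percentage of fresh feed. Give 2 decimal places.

Steady state: M = F + R.
R = M − F = 4548.0 − 784.8 = 3763.2 t/h
CL = 100·R/F = 100·3763.2/784.8 = 479.51 %

CL = 479.51 %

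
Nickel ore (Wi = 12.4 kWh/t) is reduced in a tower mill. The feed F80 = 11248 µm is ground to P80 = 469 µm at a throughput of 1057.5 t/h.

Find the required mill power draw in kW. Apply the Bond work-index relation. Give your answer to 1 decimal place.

P = 4818.6 kW

W = 10·Wi·(P80^(-½) − F80^(-½))
W = 10·12.4·(1/√469 − 1/√11248) = 10·12.4·(0.036747) = 4.5566 kWh/t
Power = W × throughput = 4.5566 kWh/t × 1057.5 t/h = 4818.6 kW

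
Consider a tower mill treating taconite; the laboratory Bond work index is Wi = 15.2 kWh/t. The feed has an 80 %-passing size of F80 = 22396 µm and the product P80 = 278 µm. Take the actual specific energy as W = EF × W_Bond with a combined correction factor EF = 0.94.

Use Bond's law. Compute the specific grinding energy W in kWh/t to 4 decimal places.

W = 10 Wi (1/√P80 − 1/√F80)  [Bond]
1/√278 = 0.059976;  1/√22396 = 0.006682
W = 10·15.2·(0.059976 − 0.006682) = 8.1007 kWh/t
With EF = 0.94: W = 8.1007·0.94 = 7.6146 kWh/t

W = 7.6146 kWh/t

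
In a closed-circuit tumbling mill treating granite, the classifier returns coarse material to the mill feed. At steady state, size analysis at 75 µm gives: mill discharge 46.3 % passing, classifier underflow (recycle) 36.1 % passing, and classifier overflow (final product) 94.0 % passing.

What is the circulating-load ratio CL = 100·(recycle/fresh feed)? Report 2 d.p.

Balance %-passing 75 µm (r = R/F):
(1+r)·d = r·u + o ⇒ r = (o−d)/(d−u)
r = (94.0 − 46.3)/(46.3 − 36.1) = 47.7/10.2 = 4.6765
CL = 100·r = 467.65 %

CL = 467.65 %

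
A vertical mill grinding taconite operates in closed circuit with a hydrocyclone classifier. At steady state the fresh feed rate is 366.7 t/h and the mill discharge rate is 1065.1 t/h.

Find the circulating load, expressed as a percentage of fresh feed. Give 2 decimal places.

CL = 190.46 %

Steady state: M = F + R.
R = M − F = 1065.1 − 366.7 = 698.4 t/h
CL = 100·R/F = 100·698.4/366.7 = 190.46 %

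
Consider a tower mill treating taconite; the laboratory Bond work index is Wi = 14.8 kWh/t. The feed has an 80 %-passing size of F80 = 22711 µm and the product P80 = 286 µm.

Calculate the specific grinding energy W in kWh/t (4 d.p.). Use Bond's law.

W = 7.7694 kWh/t

Bond: W = 10·Wi·(1/√P80 − 1/√F80)
1/√286 = 0.059131;  1/√22711 = 0.006636
W = 10·14.8·(0.059131 − 0.006636) = 7.7694 kWh/t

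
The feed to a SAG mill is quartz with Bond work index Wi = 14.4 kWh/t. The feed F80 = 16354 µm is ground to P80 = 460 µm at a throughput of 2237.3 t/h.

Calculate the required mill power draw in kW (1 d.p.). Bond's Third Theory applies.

W = 10 Wi (1/√P80 − 1/√F80)  [Bond]
W = 10·14.4·(1/√460 − 1/√16354) = 10·14.4·(0.038806) = 5.5880 kWh/t
P_mill = W·ṁ = 5.5880·2237.3 = 12502.0 kW

P = 12502.0 kW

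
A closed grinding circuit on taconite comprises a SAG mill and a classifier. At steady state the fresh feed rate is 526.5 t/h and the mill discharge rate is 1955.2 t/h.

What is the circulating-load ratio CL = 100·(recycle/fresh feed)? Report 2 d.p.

Mill node: discharge = fresh + recycle.
R = M − F = 1955.2 − 526.5 = 1428.7 t/h
CL = 100·R/F = 100·1428.7/526.5 = 271.36 %

CL = 271.36 %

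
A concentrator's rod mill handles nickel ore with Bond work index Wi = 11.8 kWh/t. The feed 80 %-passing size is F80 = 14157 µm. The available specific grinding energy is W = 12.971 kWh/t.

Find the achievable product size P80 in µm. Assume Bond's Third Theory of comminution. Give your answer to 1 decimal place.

P80 = 71.4 µm

W = 10 Wi (P80^-0.5 − F80^-0.5)
⇒ 1/√P80 = W/(10 Wi) + 1/√F80
  = 12.9710/(10·11.8) + 1/√14157 = 0.109924 + 0.008405 = 0.118328
P80 = (1/0.118328)² = 8.4511² = 71.42 µm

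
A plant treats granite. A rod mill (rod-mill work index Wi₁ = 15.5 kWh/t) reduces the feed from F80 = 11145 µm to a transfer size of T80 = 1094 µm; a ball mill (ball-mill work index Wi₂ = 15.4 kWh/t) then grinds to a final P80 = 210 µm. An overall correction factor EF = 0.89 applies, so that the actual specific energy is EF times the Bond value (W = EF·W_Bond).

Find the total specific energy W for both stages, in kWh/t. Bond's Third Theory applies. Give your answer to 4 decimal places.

W = 8.1782 kWh/t

W = 10 Wi / √P80 − 10 Wi / √F80
Stage 1 (11145→1094 µm, Wi₁=15.5): W₁ = 10·15.5·(0.030234 − 0.009472) = 3.2180 kWh/t
Stage 2 (1094→210 µm, Wi₂=15.4): W₂ = 10·15.4·(0.069007 − 0.030234) = 5.9710 kWh/t
W = W₁ + W₂ = 3.2180 + 5.9710 = 9.1890 kWh/t
With EF = 0.89: W = 9.1890·0.89 = 8.1782 kWh/t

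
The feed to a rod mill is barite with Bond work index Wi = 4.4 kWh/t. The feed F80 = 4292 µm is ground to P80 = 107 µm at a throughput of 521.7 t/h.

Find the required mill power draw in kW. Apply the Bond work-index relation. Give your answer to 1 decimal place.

Bond: W = 10·Wi·(1/√P80 − 1/√F80)
W = 10·4.4·(1/√107 − 1/√4292) = 10·4.4·(0.081410) = 3.5820 kWh/t
P_mill = W·ṁ = 3.5820·521.7 = 1868.7 kW

P = 1868.7 kW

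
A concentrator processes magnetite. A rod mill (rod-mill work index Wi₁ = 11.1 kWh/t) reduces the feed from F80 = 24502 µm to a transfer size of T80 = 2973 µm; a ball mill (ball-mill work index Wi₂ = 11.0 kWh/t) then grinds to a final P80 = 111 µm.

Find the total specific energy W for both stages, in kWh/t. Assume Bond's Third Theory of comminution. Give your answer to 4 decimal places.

W = 9.7500 kWh/t

W = 10·Wi·[P80^(−½) − F80^(−½)]
Stage 1 (24502→2973 µm, Wi₁=11.1): W₁ = 10·11.1·(0.018340 − 0.006389) = 1.3266 kWh/t
Stage 2 (2973→111 µm, Wi₂=11.0): W₂ = 10·11.0·(0.094916 − 0.018340) = 8.4233 kWh/t
W = W₁ + W₂ = 1.3266 + 8.4233 = 9.7500 kWh/t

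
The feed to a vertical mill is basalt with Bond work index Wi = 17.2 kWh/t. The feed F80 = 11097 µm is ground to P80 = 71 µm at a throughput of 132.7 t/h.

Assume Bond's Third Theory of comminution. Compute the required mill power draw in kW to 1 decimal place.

W_Bond = 10·Wi·(1/√P₈₀ − 1/√F₈₀)
W = 10·17.2·(1/√71 − 1/√11097) = 10·17.2·(0.109185) = 18.7799 kWh/t
P = W·T = 18.7799·132.7 = 2492.1 kW

P = 2492.1 kW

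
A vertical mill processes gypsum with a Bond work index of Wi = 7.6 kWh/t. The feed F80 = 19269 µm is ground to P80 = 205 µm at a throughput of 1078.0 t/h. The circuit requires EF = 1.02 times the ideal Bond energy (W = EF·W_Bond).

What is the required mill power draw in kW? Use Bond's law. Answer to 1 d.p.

Bond:  W = 10 Wi (1/√P − 1/√F)
W = 10·7.6·(1/√205 − 1/√19269) = 10·7.6·(0.062639) = 4.7606 kWh/t
W_actual = 1.02 × 4.7606 = 4.8558 kWh/t
P = W·T = 4.8558·1078.0 = 5234.5 kW

P = 5234.5 kW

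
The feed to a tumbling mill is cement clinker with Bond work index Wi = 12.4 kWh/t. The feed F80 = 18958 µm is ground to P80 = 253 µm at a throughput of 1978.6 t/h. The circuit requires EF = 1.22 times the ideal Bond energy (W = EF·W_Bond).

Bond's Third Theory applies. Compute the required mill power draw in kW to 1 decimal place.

W = 10 Wi (P80^-0.5 − F80^-0.5)
W = 10·12.4·(1/√253 − 1/√18958) = 10·12.4·(0.055607) = 6.8952 kWh/t
Apply correction: 6.8952 × 1.22 = 8.4122 kWh/t
Mill draw = 8.4122 × 1978.6 = 16644.3 kW

P = 16644.3 kW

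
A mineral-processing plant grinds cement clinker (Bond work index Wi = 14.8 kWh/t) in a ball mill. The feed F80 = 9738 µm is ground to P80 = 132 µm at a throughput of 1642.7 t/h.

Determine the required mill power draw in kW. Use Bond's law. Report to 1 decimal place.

P = 18697.2 kW

W = 10·Wi·[P80^(−½) − F80^(−½)]
W = 10·14.8·(1/√132 − 1/√9738) = 10·14.8·(0.076905) = 11.3820 kWh/t
Mill draw = 11.3820 × 1642.7 = 18697.2 kW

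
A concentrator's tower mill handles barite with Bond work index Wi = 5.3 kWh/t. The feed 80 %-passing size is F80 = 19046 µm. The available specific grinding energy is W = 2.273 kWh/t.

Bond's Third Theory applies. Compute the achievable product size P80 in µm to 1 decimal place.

P80 = 397.9 µm

W = 10·Wi·[P80^(−½) − F80^(−½)]
P80^(−½) = W/(10 Wi) + F80^(−½)
  = 2.2730/(10·5.3) + 1/√19046 = 0.042887 + 0.007246 = 0.050133
P80 = (1/0.050133)² = 19.9470² = 397.88 µm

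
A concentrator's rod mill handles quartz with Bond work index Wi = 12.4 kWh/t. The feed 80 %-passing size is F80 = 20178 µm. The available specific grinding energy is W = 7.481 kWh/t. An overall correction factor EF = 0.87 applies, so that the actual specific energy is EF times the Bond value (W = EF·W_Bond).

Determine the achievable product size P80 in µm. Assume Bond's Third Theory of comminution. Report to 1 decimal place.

W = 10·Wi·(P80^(-½) − F80^(-½))
W_Bond = W / EF = 7.481 / 0.87 = 8.5989 kWh/t
P80^(−½) = W_Bond/(10 Wi) + F80^(−½)
  = 8.5989/(10·12.4) + 1/√20178 = 0.069346 + 0.007040 = 0.076385
P80 = (1/0.076385)² = 13.0915² = 171.39 µm

P80 = 171.4 µm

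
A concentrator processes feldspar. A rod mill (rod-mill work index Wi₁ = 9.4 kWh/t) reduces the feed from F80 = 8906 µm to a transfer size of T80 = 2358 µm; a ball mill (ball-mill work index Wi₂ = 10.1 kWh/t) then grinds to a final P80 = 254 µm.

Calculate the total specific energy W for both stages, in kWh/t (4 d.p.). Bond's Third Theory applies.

W = 5.1971 kWh/t

W = 10 Wi (1/√P80 − 1/√F80)  [Bond]
Stage 1 (8906→2358 µm, Wi₁=9.4): W₁ = 10·9.4·(0.020593 − 0.010596) = 0.9397 kWh/t
Stage 2 (2358→254 µm, Wi₂=10.1): W₂ = 10·10.1·(0.062746 − 0.020593) = 4.2574 kWh/t
W = W₁ + W₂ = 0.9397 + 4.2574 = 5.1971 kWh/t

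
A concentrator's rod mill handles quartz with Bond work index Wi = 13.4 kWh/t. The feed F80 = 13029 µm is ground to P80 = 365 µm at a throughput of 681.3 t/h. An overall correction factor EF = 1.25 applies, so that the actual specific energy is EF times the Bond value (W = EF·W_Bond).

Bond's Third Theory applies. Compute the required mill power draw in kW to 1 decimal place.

P = 4973.4 kW

W = 10 Wi (P80^-0.5 − F80^-0.5)
W = 10·13.4·(1/√365 − 1/√13029) = 10·13.4·(0.043582) = 5.8399 kWh/t
With EF = 1.25: W = 5.8399·1.25 = 7.2999 kWh/t
Mill draw = 7.2999 × 681.3 = 4973.4 kW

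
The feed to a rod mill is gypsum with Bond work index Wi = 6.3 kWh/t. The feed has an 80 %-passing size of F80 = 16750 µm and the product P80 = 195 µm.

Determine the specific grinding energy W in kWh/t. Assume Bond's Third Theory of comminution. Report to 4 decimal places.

W = 4.0247 kWh/t

W = 10 Wi (1/√P80 − 1/√F80)  [Bond]
1/√195 = 0.071611;  1/√16750 = 0.007727
W = 10·6.3·(0.071611 − 0.007727) = 4.0247 kWh/t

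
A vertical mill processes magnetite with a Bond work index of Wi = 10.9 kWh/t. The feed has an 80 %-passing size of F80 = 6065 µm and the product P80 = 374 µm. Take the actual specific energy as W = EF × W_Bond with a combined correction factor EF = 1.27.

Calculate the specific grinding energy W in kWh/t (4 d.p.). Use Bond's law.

W = 10·Wi·[P80^(−½) − F80^(−½)]
1/√374 = 0.051709;  1/√6065 = 0.012841
W = 10·10.9·(0.051709 − 0.012841) = 4.2366 kWh/t
With EF = 1.27: W = 4.2366·1.27 = 5.3805 kWh/t

W = 5.3805 kWh/t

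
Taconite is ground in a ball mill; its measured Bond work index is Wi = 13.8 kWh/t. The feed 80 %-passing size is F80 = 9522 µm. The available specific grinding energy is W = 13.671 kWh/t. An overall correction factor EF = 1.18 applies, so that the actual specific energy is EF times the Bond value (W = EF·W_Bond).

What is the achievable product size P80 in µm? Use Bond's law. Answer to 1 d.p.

P80 = 112.7 µm

W = 10 Wi / √P80 − 10 Wi / √F80
W_Bond = W / EF = 13.671 / 1.18 = 11.5856 kWh/t
⇒ 1/√P80 = W_Bond/(10 Wi) + 1/√F80
  = 11.5856/(10·13.8) + 1/√9522 = 0.083954 + 0.010248 = 0.094201
P80 = (1/0.094201)² = 10.6155² = 112.69 µm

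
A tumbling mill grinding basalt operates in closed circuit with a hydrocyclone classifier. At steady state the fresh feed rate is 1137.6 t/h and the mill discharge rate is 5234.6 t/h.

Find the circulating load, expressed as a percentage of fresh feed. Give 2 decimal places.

CL = 360.14 %

Steady state: M = F + R.
R = M − F = 5234.6 − 1137.6 = 4097.0 t/h
CL = 100·R/F = 100·4097.0/1137.6 = 360.14 %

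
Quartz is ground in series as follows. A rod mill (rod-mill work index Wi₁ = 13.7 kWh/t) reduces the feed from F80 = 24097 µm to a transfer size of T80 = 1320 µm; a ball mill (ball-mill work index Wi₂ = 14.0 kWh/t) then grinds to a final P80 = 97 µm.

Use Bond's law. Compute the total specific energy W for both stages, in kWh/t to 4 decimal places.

W = 13.2497 kWh/t

Bond:  W = 10 Wi (1/√P − 1/√F)
Stage 1 (24097→1320 µm, Wi₁=13.7): W₁ = 10·13.7·(0.027524 − 0.006442) = 2.8883 kWh/t
Stage 2 (1320→97 µm, Wi₂=14.0): W₂ = 10·14.0·(0.101535 − 0.027524) = 10.3615 kWh/t
W = W₁ + W₂ = 2.8883 + 10.3615 = 13.2497 kWh/t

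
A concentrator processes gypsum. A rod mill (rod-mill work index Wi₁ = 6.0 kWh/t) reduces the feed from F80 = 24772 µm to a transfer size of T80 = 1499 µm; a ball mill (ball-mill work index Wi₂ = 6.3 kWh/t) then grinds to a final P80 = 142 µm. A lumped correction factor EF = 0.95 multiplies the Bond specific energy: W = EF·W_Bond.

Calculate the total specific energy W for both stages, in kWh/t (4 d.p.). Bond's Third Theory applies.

W = 4.5867 kWh/t

Bond: W = 10·Wi·(1/√P80 − 1/√F80)
Stage 1 (24772→1499 µm, Wi₁=6.0): W₁ = 10·6.0·(0.025828 − 0.006354) = 1.1685 kWh/t
Stage 2 (1499→142 µm, Wi₂=6.3): W₂ = 10·6.3·(0.083918 − 0.025828) = 3.6596 kWh/t
W = W₁ + W₂ = 1.1685 + 3.6596 = 4.8281 kWh/t
Apply correction: 4.8281 × 0.95 = 4.5867 kWh/t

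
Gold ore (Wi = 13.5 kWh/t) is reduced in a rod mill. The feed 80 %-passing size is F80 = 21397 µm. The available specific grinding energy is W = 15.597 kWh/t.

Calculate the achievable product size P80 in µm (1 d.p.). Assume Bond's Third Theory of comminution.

W = 10 Wi (P80^-0.5 − F80^-0.5)
P80^-0.5 = F80^-0.5 + W/(10 Wi)
  = 15.5970/(10·13.5) + 1/√21397 = 0.115533 + 0.006836 = 0.122370
P80 = (1/0.122370)² = 8.1720² = 66.78 µm

P80 = 66.8 µm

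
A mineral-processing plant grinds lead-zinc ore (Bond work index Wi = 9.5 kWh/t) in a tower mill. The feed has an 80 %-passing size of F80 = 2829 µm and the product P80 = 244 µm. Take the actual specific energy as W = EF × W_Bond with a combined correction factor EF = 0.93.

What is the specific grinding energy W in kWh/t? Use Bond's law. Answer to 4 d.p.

W = 10 Wi (P80^-0.5 − F80^-0.5)
1/√244 = 0.064018;  1/√2829 = 0.018801
W = 10·9.5·(0.064018 − 0.018801) = 4.2956 kWh/t
With EF = 0.93: W = 4.2956·0.93 = 3.9950 kWh/t

W = 3.9950 kWh/t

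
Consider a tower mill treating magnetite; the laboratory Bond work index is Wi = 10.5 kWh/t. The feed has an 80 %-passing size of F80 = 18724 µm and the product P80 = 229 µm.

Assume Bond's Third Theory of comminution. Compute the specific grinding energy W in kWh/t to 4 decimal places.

W = 6.1713 kWh/t

W = 10 Wi (P80^-0.5 − F80^-0.5)
1/√229 = 0.066082;  1/√18724 = 0.007308
W = 10·10.5·(0.066082 − 0.007308) = 6.1713 kWh/t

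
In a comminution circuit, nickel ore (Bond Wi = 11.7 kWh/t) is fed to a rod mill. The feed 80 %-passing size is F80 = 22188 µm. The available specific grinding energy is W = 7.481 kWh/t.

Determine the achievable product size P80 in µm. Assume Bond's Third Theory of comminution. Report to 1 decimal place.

Bond: W = 10·Wi·(1/√P80 − 1/√F80)
1/√P80 = 1/√F80 + W/(10·Wi)
  = 7.4810/(10·11.7) + 1/√22188 = 0.063940 + 0.006713 = 0.070654
P80 = (1/0.070654)² = 14.1536² = 200.32 µm

P80 = 200.3 µm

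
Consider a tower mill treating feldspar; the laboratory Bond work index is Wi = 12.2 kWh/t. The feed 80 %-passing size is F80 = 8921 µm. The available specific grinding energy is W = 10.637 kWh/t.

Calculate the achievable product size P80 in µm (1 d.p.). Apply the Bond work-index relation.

P80 = 104.6 µm

W = 10·Wi·[P80^(−½) − F80^(−½)]
1/√P80 = 1/√F80 + W/(10·Wi)
  = 10.6370/(10·12.2) + 1/√8921 = 0.087189 + 0.010587 = 0.097776
P80 = (1/0.097776)² = 10.2275² = 104.60 µm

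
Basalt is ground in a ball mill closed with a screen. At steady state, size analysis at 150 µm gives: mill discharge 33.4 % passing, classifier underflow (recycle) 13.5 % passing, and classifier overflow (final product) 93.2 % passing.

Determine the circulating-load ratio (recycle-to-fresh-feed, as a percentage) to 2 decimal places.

Balance %-passing 150 µm (r = R/F):
(1+r)d = ru + o → r = (o−d)/(d−u)
r = (93.2 − 33.4)/(33.4 − 13.5) = 59.8/19.9 = 3.0050
CL = 100·r = 300.50 %

CL = 300.50 %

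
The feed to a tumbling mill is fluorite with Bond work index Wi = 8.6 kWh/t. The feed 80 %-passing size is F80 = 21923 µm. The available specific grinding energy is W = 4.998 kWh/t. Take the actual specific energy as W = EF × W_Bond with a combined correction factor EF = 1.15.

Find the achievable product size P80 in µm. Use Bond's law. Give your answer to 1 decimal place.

Bond: W = 10·Wi·(1/√P80 − 1/√F80)
W_Bond = W / EF = 4.998 / 1.15 = 4.3461 kWh/t
P80^-0.5 = F80^-0.5 + W_Bond/(10 Wi)
  = 4.3461/(10·8.6) + 1/√21923 = 0.050536 + 0.006754 = 0.057290
P80 = (1/0.057290)² = 17.4551² = 304.68 µm

P80 = 304.7 µm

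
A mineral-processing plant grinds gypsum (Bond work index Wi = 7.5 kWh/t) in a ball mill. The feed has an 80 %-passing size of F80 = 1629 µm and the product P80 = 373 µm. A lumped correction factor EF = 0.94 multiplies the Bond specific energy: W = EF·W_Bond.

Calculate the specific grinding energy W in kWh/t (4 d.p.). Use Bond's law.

Bond:  W = 10 Wi (1/√P − 1/√F)
1/√373 = 0.051778;  1/√1629 = 0.024776
W = 10·7.5·(0.051778 − 0.024776) = 2.0251 kWh/t
W_actual = 0.94 × 2.0251 = 1.9036 kWh/t

W = 1.9036 kWh/t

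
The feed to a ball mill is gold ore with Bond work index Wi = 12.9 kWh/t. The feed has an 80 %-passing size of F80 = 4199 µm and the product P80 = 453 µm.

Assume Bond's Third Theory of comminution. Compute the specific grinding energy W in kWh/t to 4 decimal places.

W = 4.0702 kWh/t

W = 10·Wi·(P80^(-½) − F80^(-½))
1/√453 = 0.046984;  1/√4199 = 0.015432
W = 10·12.9·(0.046984 − 0.015432) = 4.0702 kWh/t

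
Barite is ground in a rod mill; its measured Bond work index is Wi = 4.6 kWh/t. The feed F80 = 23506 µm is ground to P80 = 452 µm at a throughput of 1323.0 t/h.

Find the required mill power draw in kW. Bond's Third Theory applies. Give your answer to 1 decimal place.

P = 2465.6 kW

Bond:  W = 10 Wi (1/√P − 1/√F)
W = 10·4.6·(1/√452 − 1/√23506) = 10·4.6·(0.040514) = 1.8636 kWh/t
P = W·T = 1.8636·1323.0 = 2465.6 kW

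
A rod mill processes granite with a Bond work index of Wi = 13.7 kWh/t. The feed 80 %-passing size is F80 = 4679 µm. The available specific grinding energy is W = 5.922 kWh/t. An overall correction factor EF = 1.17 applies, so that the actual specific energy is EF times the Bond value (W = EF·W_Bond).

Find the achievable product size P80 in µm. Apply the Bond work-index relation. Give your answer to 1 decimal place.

P80 = 376.1 µm

W = 10·Wi·(P80^(-½) − F80^(-½))
W_Bond = W / EF = 5.922 / 1.17 = 5.0615 kWh/t
P80^(−½) = W_Bond/(10 Wi) + F80^(−½)
  = 5.0615/(10·13.7) + 1/√4679 = 0.036946 + 0.014619 = 0.051565
P80 = (1/0.051565)² = 19.3931² = 376.09 µm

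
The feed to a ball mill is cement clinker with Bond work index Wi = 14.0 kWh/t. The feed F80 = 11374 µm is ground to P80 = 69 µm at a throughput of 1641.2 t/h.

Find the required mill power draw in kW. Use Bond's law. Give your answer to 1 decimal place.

P = 25506.4 kW

Bond: W = 10·Wi·(1/√P80 − 1/√F80)
W = 10·14.0·(1/√69 − 1/√11374) = 10·14.0·(0.111009) = 15.5413 kWh/t
Mill draw = 15.5413 × 1641.2 = 25506.4 kW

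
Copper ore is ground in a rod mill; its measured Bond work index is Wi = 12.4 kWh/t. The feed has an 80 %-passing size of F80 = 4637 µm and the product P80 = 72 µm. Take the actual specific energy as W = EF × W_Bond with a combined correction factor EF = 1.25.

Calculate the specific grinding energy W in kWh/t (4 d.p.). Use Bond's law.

Bond:  W = 10 Wi (1/√P − 1/√F)
1/√72 = 0.117851;  1/√4637 = 0.014685
W = 10·12.4·(0.117851 − 0.014685) = 12.7926 kWh/t
Corrected W = EF·W_Bond = 1.25·12.7926 = 15.9907 kWh/t

W = 15.9907 kWh/t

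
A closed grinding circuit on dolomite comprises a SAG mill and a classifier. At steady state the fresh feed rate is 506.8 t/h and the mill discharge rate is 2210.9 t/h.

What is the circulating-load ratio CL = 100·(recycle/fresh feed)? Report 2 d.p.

CL = 336.25 %

Steady state: M = F + R.
R = M − F = 2210.9 − 506.8 = 1704.1 t/h
CL = 100·R/F = 100·1704.1/506.8 = 336.25 %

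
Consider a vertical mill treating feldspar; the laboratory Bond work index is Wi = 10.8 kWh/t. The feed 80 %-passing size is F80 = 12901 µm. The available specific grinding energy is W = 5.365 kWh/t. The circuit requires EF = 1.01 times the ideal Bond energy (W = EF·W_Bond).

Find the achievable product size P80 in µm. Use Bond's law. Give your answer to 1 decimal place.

P80 = 297.4 µm

Bond:  W = 10 Wi (1/√P − 1/√F)
W_Bond = W / EF = 5.365 / 1.01 = 5.3119 kWh/t
1/√P80 = 1/√F80 + W_Bond/(10·Wi)
  = 5.3119/(10·10.8) + 1/√12901 = 0.049184 + 0.008804 = 0.057988
P80 = (1/0.057988)² = 17.2449² = 297.39 µm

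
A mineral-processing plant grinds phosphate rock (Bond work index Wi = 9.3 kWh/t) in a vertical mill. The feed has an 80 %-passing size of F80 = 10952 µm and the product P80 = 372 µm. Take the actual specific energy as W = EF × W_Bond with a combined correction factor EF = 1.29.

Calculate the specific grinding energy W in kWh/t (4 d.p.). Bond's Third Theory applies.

W = 10·Wi·[P80^(−½) − F80^(−½)]
1/√372 = 0.051848;  1/√10952 = 0.009555
W = 10·9.3·(0.051848 − 0.009555) = 3.9332 kWh/t
W_actual = 1.29 × 3.9332 = 5.0738 kWh/t

W = 5.0738 kWh/t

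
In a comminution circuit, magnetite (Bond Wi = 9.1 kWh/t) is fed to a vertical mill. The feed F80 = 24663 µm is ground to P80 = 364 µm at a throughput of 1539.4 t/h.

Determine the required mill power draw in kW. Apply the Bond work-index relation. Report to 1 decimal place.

Bond: W = 10·Wi·(1/√P80 − 1/√F80)
W = 10·9.1·(1/√364 − 1/√24663) = 10·9.1·(0.046047) = 4.1902 kWh/t
Mill draw = 4.1902 × 1539.4 = 6450.5 kW

P = 6450.5 kW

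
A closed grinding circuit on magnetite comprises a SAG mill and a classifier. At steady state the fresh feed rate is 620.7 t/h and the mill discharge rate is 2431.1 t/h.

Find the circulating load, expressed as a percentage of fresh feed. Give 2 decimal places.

CL = 291.67 %

Mill node: discharge = fresh + recycle.
R = M − F = 2431.1 − 620.7 = 1810.4 t/h
CL = 100·R/F = 100·1810.4/620.7 = 291.67 %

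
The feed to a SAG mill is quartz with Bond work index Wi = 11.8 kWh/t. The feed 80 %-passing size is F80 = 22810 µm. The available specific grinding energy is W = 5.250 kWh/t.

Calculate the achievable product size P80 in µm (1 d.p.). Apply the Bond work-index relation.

Bond:  W = 10 Wi (1/√P − 1/√F)
⇒ 1/√P80 = W/(10·Wi) + 1/√F80
  = 5.2500/(10·11.8) + 1/√22810 = 0.044492 + 0.006621 = 0.051113
P80 = (1/0.051113)² = 19.5646² = 382.77 µm

P80 = 382.8 µm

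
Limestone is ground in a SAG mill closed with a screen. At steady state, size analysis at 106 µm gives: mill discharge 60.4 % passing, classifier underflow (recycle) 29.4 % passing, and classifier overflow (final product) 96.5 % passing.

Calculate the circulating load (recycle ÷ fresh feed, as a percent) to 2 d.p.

CL = 116.45 %

Let r = R/F. Size balance at 106 µm:
r = (o − d)/(d − u)
r = (96.5 − 60.4)/(60.4 − 29.4) = 36.1/31.0 = 1.1645
CL = 100·r = 116.45 %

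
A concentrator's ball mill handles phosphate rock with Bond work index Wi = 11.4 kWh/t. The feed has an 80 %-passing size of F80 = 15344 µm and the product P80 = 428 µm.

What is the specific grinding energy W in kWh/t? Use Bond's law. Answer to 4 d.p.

Bond: W = 10·Wi·(1/√P80 − 1/√F80)
1/√428 = 0.048337;  1/√15344 = 0.008073
W = 10·11.4·(0.048337 − 0.008073) = 4.5901 kWh/t

W = 4.5901 kWh/t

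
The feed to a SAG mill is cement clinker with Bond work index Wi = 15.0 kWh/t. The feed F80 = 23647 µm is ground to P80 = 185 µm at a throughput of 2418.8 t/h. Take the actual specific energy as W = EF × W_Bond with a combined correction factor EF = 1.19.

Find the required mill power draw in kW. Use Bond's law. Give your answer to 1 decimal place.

P = 28935.6 kW

W_Bond = 10·Wi·(1/√P₈₀ − 1/√F₈₀)
W = 10·15.0·(1/√185 − 1/√23647) = 10·15.0·(0.067018) = 10.0528 kWh/t
Corrected W = EF·W_Bond = 1.19·10.0528 = 11.9628 kWh/t
Mill draw = 11.9628 × 2418.8 = 28935.6 kW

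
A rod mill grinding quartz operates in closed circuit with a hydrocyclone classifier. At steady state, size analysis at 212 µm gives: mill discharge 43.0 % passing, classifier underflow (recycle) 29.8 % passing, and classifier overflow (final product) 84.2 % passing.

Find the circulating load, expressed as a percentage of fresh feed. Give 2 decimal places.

Let r = R/F. Size balance at 212 µm:
(1+r)d = ru + o → r = (o−d)/(d−u)
r = (84.2 − 43.0)/(43.0 − 29.8) = 41.2/13.2 = 3.1212
CL = 100·r = 312.12 %

CL = 312.12 %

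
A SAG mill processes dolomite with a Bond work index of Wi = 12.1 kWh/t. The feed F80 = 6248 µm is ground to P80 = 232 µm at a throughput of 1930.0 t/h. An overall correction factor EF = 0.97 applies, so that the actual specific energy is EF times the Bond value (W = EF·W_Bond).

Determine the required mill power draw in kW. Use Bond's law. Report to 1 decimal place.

W = 10·Wi·(P80^(-½) − F80^(-½))
W = 10·12.1·(1/√232 − 1/√6248) = 10·12.1·(0.053002) = 6.4133 kWh/t
With EF = 0.97: W = 6.4133·0.97 = 6.2209 kWh/t
Power = W × throughput = 6.2209 kWh/t × 1930.0 t/h = 12006.2 kW

P = 12006.2 kW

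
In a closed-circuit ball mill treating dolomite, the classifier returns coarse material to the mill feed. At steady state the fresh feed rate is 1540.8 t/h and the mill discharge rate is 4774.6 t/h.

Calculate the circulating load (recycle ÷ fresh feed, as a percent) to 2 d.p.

Mill node: discharge = fresh + recycle.
R = M − F = 4774.6 − 1540.8 = 3233.8 t/h
CL = 100·R/F = 100·3233.8/1540.8 = 209.88 %

CL = 209.88 %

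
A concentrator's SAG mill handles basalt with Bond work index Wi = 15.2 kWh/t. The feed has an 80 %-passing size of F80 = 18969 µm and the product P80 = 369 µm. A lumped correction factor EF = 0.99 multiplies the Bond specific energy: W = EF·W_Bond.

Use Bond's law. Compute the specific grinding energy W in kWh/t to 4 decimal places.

W = 6.7411 kWh/t

W = 10·Wi·(P80^(-½) − F80^(-½))
1/√369 = 0.052058;  1/√18969 = 0.007261
W = 10·15.2·(0.052058 − 0.007261) = 6.8092 kWh/t
With EF = 0.99: W = 6.8092·0.99 = 6.7411 kWh/t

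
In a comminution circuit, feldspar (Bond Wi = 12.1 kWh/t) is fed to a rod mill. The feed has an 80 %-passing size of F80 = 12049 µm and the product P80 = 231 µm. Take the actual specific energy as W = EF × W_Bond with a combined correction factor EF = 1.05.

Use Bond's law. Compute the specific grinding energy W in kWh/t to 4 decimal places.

W = 10 Wi / √P80 − 10 Wi / √F80
1/√231 = 0.065795;  1/√12049 = 0.009110
W = 10·12.1·(0.065795 − 0.009110) = 6.8589 kWh/t
Corrected W = EF·W_Bond = 1.05·6.8589 = 7.2018 kWh/t

W = 7.2018 kWh/t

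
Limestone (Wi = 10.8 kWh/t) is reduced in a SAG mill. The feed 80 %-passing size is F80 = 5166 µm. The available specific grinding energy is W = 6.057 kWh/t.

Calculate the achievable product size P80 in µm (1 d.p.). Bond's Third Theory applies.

P80 = 204.1 µm

W = 10 Wi (P80^-0.5 − F80^-0.5)
⇒ 1/√P80 = W/(10 Wi) + 1/√F80
  = 6.0570/(10·10.8) + 1/√5166 = 0.056083 + 0.013913 = 0.069996
P80 = (1/0.069996)² = 14.2864² = 204.10 µm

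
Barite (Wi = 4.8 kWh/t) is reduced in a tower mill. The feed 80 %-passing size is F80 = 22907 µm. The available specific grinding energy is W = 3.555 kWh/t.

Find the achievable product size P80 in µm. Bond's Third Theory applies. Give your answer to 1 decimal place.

W = 10 Wi (1/√P80 − 1/√F80)  [Bond]
⇒ 1/√P80 = W/(10·Wi) + 1/√F80
  = 3.5550/(10·4.8) + 1/√22907 = 0.074063 + 0.006607 = 0.080670
P80 = (1/0.080670)² = 12.3962² = 153.67 µm

P80 = 153.7 µm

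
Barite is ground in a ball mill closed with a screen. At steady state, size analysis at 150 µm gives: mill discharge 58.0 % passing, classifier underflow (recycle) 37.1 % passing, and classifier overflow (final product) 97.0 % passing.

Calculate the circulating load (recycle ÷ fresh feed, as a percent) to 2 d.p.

CL = 186.60 %

Balance %-passing 150 µm (r = R/F):
Fd + Rd = Ru + Fo ⇒ R/F = (o−d)/(d−u)
r = (97.0 − 58.0)/(58.0 − 37.1) = 39.0/20.9 = 1.8660
CL = 100·r = 186.60 %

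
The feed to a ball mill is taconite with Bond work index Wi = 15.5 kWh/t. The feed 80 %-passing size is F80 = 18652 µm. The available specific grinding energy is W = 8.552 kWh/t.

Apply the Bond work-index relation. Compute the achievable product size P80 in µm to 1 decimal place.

P80 = 256.0 µm

W = 10·Wi·(P80^(-½) − F80^(-½))
1/√P80 = 1/√F80 + W/(10·Wi)
  = 8.5520/(10·15.5) + 1/√18652 = 0.055174 + 0.007322 = 0.062496
P80 = (1/0.062496)² = 16.0009² = 256.03 µm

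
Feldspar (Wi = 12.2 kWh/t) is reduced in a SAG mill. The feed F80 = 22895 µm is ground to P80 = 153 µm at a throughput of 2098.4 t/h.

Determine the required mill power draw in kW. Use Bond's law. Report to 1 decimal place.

P = 19004.8 kW

W = 10 Wi (1/√P80 − 1/√F80)  [Bond]
W = 10·12.2·(1/√153 − 1/√22895) = 10·12.2·(0.074236) = 9.0568 kWh/t
Power = W × throughput = 9.0568 kWh/t × 2098.4 t/h = 19004.8 kW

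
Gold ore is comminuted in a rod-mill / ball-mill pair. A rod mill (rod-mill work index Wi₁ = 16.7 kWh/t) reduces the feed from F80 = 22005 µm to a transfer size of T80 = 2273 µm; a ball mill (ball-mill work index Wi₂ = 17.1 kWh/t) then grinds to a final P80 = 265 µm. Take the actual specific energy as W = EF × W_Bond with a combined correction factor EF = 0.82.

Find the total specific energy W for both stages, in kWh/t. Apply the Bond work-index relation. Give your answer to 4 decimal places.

W = 7.6217 kWh/t

W = 10 Wi (P80^-0.5 − F80^-0.5)
Stage 1 (22005→2273 µm, Wi₁=16.7): W₁ = 10·16.7·(0.020975 − 0.006741) = 2.3770 kWh/t
Stage 2 (2273→265 µm, Wi₂=17.1): W₂ = 10·17.1·(0.061430 − 0.020975) = 6.9177 kWh/t
W = W₁ + W₂ = 2.3770 + 6.9177 = 9.2948 kWh/t
W_actual = 0.82 × 9.2948 = 7.6217 kWh/t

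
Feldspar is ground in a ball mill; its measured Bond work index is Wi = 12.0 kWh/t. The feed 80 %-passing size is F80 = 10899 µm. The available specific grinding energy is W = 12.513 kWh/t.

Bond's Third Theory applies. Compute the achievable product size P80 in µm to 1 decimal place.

P80 = 77.1 µm

Bond: W = 10·Wi·(1/√P80 − 1/√F80)
P80^-0.5 = F80^-0.5 + W/(10 Wi)
  = 12.5130/(10·12.0) + 1/√10899 = 0.104275 + 0.009579 = 0.113854
P80 = (1/0.113854)² = 8.7832² = 77.14 µm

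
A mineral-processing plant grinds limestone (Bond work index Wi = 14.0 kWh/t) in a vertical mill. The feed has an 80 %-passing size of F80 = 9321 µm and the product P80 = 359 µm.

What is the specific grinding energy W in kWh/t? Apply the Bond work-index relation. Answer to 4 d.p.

W = 5.9388 kWh/t

W = 10 Wi / √P80 − 10 Wi / √F80
1/√359 = 0.052778;  1/√9321 = 0.010358
W = 10·14.0·(0.052778 − 0.010358) = 5.9388 kWh/t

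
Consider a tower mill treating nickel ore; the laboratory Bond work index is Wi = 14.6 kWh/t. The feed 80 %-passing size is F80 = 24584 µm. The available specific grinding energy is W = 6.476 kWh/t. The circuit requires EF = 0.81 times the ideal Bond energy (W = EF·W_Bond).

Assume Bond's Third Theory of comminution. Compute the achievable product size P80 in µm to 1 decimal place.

P80 = 267.5 µm

Bond:  W = 10 Wi (1/√P − 1/√F)
W_Bond = W / EF = 6.476 / 0.81 = 7.9951 kWh/t
P80^(−½) = W_Bond/(10 Wi) + F80^(−½)
  = 7.9951/(10·14.6) + 1/√24584 = 0.054761 + 0.006378 = 0.061139
P80 = (1/0.061139)² = 16.3563² = 267.53 µm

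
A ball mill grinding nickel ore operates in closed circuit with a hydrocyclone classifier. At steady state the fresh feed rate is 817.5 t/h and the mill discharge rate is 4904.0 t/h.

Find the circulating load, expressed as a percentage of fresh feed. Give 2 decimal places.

Steady state: M = F + R.
R = M − F = 4904.0 − 817.5 = 4086.5 t/h
CL = 100·R/F = 100·4086.5/817.5 = 499.88 %

CL = 499.88 %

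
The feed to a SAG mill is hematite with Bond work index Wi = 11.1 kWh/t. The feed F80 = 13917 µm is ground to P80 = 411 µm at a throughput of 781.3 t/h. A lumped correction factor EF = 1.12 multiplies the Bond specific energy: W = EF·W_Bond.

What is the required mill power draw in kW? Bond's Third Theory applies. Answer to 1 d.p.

W = 10 Wi / √P80 − 10 Wi / √F80
W = 10·11.1·(1/√411 − 1/√13917) = 10·11.1·(0.040850) = 4.5343 kWh/t
Corrected W = EF·W_Bond = 1.12·4.5343 = 5.0784 kWh/t
P_mill = W·ṁ = 5.0784·781.3 = 3967.8 kW

P = 3967.8 kW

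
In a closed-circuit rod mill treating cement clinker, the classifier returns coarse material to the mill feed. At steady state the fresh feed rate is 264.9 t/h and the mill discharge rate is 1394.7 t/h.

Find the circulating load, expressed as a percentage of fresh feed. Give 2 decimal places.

M = F + R at steady state, so:
R = M − F = 1394.7 − 264.9 = 1129.8 t/h
CL = 100·R/F = 100·1129.8/264.9 = 426.50 %

CL = 426.50 %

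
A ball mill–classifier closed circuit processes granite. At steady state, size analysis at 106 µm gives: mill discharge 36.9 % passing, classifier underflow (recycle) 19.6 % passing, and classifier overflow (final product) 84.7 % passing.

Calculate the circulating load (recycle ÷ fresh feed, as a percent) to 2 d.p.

Classifier node, passing 106 µm:
r = (o − d)/(d − u)
r = (84.7 − 36.9)/(36.9 − 19.6) = 47.8/17.3 = 2.7630
CL = 100·r = 276.30 %

CL = 276.30 %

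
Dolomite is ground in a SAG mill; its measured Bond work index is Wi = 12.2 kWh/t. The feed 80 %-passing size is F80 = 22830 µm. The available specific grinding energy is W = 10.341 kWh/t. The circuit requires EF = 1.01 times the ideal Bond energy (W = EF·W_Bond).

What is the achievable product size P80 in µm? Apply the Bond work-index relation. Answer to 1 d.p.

Bond: W = 10·Wi·(1/√P80 − 1/√F80)
W_Bond = W / EF = 10.341 / 1.01 = 10.2386 kWh/t
P80^(−½) = W_Bond/(10 Wi) + F80^(−½)
  = 10.2386/(10·12.2) + 1/√22830 = 0.083923 + 0.006618 = 0.090541
P80 = (1/0.090541)² = 11.0447² = 121.98 µm

P80 = 122.0 µm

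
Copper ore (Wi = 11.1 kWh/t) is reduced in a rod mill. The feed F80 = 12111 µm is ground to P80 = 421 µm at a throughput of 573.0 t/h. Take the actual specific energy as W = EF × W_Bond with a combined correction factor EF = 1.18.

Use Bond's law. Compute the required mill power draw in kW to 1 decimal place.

W = 10 Wi (1/√P80 − 1/√F80)  [Bond]
W = 10·11.1·(1/√421 − 1/√12111) = 10·11.1·(0.039650) = 4.4012 kWh/t
With EF = 1.18: W = 4.4012·1.18 = 5.1934 kWh/t
Mill draw = 5.1934 × 573.0 = 2975.8 kW

P = 2975.8 kW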